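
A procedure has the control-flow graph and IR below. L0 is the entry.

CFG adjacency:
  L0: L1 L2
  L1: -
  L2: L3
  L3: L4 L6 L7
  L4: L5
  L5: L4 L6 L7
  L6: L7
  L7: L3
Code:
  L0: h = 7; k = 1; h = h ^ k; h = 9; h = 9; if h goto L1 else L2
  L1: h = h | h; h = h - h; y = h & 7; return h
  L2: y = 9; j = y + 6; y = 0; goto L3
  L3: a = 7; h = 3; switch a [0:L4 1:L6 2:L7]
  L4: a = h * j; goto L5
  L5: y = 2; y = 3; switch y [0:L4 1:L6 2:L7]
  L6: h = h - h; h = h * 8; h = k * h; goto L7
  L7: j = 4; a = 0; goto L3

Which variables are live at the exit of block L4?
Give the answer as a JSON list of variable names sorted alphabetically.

Answer: ["h", "j", "k"]

Analysis:
Per-block:
  L0 def {h,k} use ∅
  L1 def {h,y} use {h}
  L2 def {j,y} use ∅
  L3 def {a,h} use ∅
  L4 def {a} use {h,j}
  L5 def {y} use ∅
  L6 def {h} use {h,k}
  L7 def {a,j} use ∅

Live sets:
  L0: in=∅ out={h,k}
  L1: in={h} out=∅
  L2: in={k} out={j,k}
  L3: in={j,k} out={h,j,k}
  L4: in={h,j,k} out={h,j,k}
  L5: in={h,j,k} out={h,j,k}
  L6: in={h,k} out={k}
  L7: in={k} out={j,k}

live-out(L4) = ["h", "j", "k"]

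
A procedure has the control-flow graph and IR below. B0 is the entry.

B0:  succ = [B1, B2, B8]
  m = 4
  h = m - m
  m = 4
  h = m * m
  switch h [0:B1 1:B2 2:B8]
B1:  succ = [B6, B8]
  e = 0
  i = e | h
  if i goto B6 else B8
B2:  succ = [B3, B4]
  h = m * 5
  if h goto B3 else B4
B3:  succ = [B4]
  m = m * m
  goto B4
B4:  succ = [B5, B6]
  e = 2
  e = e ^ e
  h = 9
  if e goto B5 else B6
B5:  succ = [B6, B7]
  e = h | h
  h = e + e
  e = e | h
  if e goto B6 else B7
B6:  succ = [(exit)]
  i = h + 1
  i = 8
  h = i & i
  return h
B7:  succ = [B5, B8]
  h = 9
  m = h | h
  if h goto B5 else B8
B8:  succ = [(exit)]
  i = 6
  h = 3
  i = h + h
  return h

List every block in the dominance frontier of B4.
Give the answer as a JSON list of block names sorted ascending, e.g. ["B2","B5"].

Answer: ["B6", "B8"]

Analysis:
idom tree: B1←B0 B2←B0 B3←B2 B4←B2 B5←B4 B6←B0 B7←B5 B8←B0
Join-block Dom:
  B4: preds {B2,B3}: {B0,B2} ∩ {B0,B2,B3} = {B0,B2}; idom=B2
  B5: preds {B4,B7}: {B0,B2,B4} ∩ {B0,B2,B4,B5,B7} = {B0,B2,B4}; idom=B4
  B6: preds {B1,B4,B5}: {B0,B1} ∩ {B0,B2,B4} ∩ {B0,B2,B4,B5} = {B0}; idom=B0
  B8: preds {B0,B1,B7}: {B0} ∩ {B0,B1} ∩ {B0,B2,B4,B5,B7} = {B0}; idom=B0

Frontier:
  join B4 pred B2: · stop@B2
  join B4 pred B3: B3 stop@B2
  join B5 pred B4: · stop@B4
  join B5 pred B7: B7→B5 stop@B4
  join B6 pred B1: B1 stop@B0
  join B6 pred B4: B4→B2 stop@B0
  join B6 pred B5: B5→B4→B2 stop@B0
  join B8 pred B0: · stop@B0
  join B8 pred B1: B1 stop@B0
  join B8 pred B7: B7→B5→B4→B2 stop@B0
  DF(B0)=∅
  DF(B1)={B6,B8}
  DF(B2)={B6,B8}
  DF(B3)={B4}
  DF(B4)={B6,B8}
  DF(B5)={B5,B6,B8}
  DF(B6)=∅
  DF(B7)={B5,B8}
  DF(B8)=∅

DF(B4) = ["B6", "B8"]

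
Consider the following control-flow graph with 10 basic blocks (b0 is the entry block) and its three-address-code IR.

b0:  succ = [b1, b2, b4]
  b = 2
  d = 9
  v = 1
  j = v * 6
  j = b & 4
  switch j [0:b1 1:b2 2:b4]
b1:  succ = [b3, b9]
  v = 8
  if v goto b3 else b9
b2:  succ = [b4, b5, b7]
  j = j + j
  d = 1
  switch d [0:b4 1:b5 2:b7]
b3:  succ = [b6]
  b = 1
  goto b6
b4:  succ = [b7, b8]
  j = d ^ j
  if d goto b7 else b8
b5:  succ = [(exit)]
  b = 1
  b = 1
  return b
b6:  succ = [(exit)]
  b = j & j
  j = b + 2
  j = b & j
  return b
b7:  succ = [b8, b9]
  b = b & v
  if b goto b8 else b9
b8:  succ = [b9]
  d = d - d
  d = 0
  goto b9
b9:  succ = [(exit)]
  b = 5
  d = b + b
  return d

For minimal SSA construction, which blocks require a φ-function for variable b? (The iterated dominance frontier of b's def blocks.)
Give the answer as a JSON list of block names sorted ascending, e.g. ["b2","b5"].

Answer: ["b8", "b9"]

Derivation:
idom tree: b1←b0 b2←b0 b3←b1 b4←b0 b5←b2 b6←b3 b7←b0 b8←b0 b9←b0
Dom∩ at merges:
  b4: preds {b0,b2}: {b0} ∩ {b0,b2} = {b0}; idom=b0
  b7: preds {b2,b4}: {b0,b2} ∩ {b0,b4} = {b0}; idom=b0
  b8: preds {b4,b7}: {b0,b4} ∩ {b0,b7} = {b0}; idom=b0
  b9: preds {b1,b7,b8}: {b0,b1} ∩ {b0,b7} ∩ {b0,b8} = {b0}; idom=b0

DF derivation:
  join b4 pred b0: · stop@b0
  join b4 pred b2: b2 stop@b0
  join b7 pred b2: b2 stop@b0
  join b7 pred b4: b4 stop@b0
  join b8 pred b4: b4 stop@b0
  join b8 pred b7: b7 stop@b0
  join b9 pred b1: b1 stop@b0
  join b9 pred b7: b7 stop@b0
  join b9 pred b8: b8 stop@b0
  DF(b0)=∅
  DF(b1)={b9}
  DF(b2)={b4,b7}
  DF(b3)=∅
  DF(b4)={b7,b8}
  DF(b5)=∅
  DF(b6)=∅
  DF(b7)={b8,b9}
  DF(b8)={b9}
  DF(b9)=∅

φ for b: defs {b0,b3,b5,b6,b7,b9}
  DF⁺ = {b8,b9}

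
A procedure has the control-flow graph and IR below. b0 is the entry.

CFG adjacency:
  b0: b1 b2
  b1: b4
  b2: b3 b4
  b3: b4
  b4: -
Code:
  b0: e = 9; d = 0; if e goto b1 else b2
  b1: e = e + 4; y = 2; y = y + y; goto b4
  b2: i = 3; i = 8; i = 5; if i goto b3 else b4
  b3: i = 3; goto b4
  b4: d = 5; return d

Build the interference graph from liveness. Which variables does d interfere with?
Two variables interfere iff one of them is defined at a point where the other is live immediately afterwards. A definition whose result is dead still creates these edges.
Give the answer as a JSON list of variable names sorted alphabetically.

Answer: ["e"]

Derivation:
Per-block:
  b0: def={d,e} ue=∅
  b1: def={e,y} ue={e}
  b2: def={i} ue=∅
  b3: def={i} ue=∅
  b4: def={d} ue=∅

Backward fixpoint:
  b0 li=∅ lo={e}
  b1 li={e} lo=∅
  b2 li=∅ lo=∅
  b3 li=∅ lo=∅
  b4 li=∅ lo=∅

Interference:
  d↔{e}
  e↔{d}
  i↔∅
  y↔∅

N(d) = ["e"]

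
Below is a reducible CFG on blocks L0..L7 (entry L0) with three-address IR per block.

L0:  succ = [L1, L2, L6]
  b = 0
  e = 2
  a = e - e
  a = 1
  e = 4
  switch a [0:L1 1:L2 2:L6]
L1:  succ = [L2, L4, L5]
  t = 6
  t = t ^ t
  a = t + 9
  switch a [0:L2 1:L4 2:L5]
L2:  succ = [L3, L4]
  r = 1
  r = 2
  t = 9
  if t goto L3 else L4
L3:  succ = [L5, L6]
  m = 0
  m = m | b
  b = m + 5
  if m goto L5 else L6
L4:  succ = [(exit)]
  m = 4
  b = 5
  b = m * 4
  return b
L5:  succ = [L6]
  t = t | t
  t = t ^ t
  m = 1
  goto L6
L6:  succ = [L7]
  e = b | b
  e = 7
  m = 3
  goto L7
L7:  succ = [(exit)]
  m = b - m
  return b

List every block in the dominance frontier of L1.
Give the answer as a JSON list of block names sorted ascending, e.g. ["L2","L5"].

idom tree: L1←L0 L2←L0 L3←L2 L4←L0 L5←L0 L6←L0 L7←L6
Dom∩ at merges:
  L2: preds {L0,L1}: {L0} ∩ {L0,L1} = {L0}; idom=L0
  L4: preds {L1,L2}: {L0,L1} ∩ {L0,L2} = {L0}; idom=L0
  L5: preds {L1,L3}: {L0,L1} ∩ {L0,L2,L3} = {L0}; idom=L0
  L6: preds {L0,L3,L5}: {L0} ∩ {L0,L2,L3} ∩ {L0,L5} = {L0}; idom=L0

DF walk-up:
  join L2 pred L0: · stop@L0
  join L2 pred L1: L1 stop@L0
  join L4 pred L1: L1 stop@L0
  join L4 pred L2: L2 stop@L0
  join L5 pred L1: L1 stop@L0
  join L5 pred L3: L3→L2 stop@L0
  join L6 pred L0: · stop@L0
  join L6 pred L3: L3→L2 stop@L0
  join L6 pred L5: L5 stop@L0
  DF(L0)=∅
  DF(L1)={L2,L4,L5}
  DF(L2)={L4,L5,L6}
  DF(L3)={L5,L6}
  DF(L4)=∅
  DF(L5)={L6}
  DF(L6)=∅
  DF(L7)=∅

DF(L1) = ["L2", "L4", "L5"]

Answer: ["L2", "L4", "L5"]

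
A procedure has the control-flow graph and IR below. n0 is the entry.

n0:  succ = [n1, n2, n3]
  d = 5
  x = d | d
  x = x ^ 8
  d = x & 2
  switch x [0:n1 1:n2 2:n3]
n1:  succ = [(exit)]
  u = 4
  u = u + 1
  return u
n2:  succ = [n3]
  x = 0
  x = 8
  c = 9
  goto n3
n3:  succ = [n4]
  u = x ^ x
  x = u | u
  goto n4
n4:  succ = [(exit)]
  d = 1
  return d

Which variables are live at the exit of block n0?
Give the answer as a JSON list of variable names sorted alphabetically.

Answer: ["x"]

Derivation:
Per-block:
  n0 def {d,x} use ∅
  n1 def {u} use ∅
  n2 def {c,x} use ∅
  n3 def {u,x} use {x}
  n4 def {d} use ∅

Liveness:
  live n0: ∅→{x}
  live n1: ∅→∅
  live n2: ∅→{x}
  live n3: {x}→∅
  live n4: ∅→∅

live-out(n0) = ["x"]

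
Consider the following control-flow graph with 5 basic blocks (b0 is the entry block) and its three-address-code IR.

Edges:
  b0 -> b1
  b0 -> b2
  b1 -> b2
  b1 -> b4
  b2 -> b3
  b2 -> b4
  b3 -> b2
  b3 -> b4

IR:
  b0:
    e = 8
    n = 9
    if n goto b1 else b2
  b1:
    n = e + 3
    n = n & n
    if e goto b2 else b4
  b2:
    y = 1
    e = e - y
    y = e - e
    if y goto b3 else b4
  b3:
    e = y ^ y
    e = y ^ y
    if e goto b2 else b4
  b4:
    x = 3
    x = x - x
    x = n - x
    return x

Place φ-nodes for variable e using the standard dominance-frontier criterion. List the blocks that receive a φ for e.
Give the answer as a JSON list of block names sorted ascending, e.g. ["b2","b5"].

idom tree: b1←b0 b2←b0 b3←b2 b4←b0
Dom∩ at merges:
  b2: preds {b0,b1,b3}: {b0} ∩ {b0,b1} ∩ {b0,b2,b3} = {b0}; idom=b0
  b4: preds {b1,b2,b3}: {b0,b1} ∩ {b0,b2} ∩ {b0,b2,b3} = {b0}; idom=b0

Frontier:
  b2←b0: walk · to b0
  b2←b1: walk b1 to b0
  b2←b3: walk b3→b2 to b0
  b4←b1: walk b1 to b0
  b4←b2: walk b2 to b0
  b4←b3: walk b3→b2 to b0
  b0 → ∅
  b1 → {b2,b4}
  b2 → {b2,b4}
  b3 → {b2,b4}
  b4 → ∅

φ for e: defs {b0,b2,b3}
  DF⁺ = {b2,b4}

Answer: ["b2", "b4"]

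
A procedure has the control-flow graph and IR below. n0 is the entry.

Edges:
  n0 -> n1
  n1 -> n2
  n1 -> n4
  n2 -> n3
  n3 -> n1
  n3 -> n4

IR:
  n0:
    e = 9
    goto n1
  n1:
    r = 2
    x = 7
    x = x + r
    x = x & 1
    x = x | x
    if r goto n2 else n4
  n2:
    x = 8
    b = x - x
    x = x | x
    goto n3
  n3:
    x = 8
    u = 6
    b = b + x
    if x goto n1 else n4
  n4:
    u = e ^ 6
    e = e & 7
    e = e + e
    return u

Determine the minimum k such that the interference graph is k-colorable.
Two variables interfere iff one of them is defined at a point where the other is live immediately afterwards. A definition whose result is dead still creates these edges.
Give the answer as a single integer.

Per-block:
  n0 def {e} use ∅
  n1 def {r,x} use ∅
  n2 def {b,x} use ∅
  n3 def {b,u,x} use {b}
  n4 def {e,u} use {e}

Live sets:
  n0 li=∅ lo={e}
  n1 li={e} lo={e}
  n2 li={e} lo={b,e}
  n3 li={b,e} lo={e}
  n4 li={e} lo=∅

Interfere edges:
  b: {e,u,x}
  e: {b,r,u,x}
  r: {e,x}
  u: {b,e,x}
  x: {b,e,r,u}

Colouring:
  lower bound: {b,e,u,x} mutually conflict ⇒ χ ≥ 4
  assign b→c2 e→c0 r→c2 u→c3 x→c1 — no edge inside a register ⇒ χ ≤ 4
  χ = 4

Answer: 4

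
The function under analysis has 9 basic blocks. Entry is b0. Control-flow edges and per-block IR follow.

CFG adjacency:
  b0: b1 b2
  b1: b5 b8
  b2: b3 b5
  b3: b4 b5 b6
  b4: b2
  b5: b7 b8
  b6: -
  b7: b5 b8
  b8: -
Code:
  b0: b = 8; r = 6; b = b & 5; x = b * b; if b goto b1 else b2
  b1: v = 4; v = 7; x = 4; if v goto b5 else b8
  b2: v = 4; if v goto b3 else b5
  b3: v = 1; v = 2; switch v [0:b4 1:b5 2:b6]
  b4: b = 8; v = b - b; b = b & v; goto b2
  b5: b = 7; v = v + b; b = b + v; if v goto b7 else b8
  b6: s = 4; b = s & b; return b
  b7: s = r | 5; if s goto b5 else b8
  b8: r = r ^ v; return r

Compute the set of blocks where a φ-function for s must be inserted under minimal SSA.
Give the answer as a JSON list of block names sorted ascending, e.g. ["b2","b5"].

idom tree: b1←b0 b2←b0 b3←b2 b4←b3 b5←b0 b6←b3 b7←b5 b8←b0
Dom at joins:
  b2: preds {b0,b4}: {b0} ∩ {b0,b2,b3,b4} = {b0}; idom=b0
  b5: preds {b1,b2,b3,b7}: {b0,b1} ∩ {b0,b2} ∩ {b0,b2,b3} ∩ {b0,b5,b7} = {b0}; idom=b0
  b8: preds {b1,b5,b7}: {b0,b1} ∩ {b0,b5} ∩ {b0,b5,b7} = {b0}; idom=b0

DF derivation:
  b2←b0: walk · to b0
  b2←b4: walk b4→b3→b2 to b0
  b5←b1: walk b1 to b0
  b5←b2: walk b2 to b0
  b5←b3: walk b3→b2 to b0
  b5←b7: walk b7→b5 to b0
  b8←b1: walk b1 to b0
  b8←b5: walk b5 to b0
  b8←b7: walk b7→b5 to b0
  DF(b0)=∅
  DF(b1)={b5,b8}
  DF(b2)={b2,b5}
  DF(b3)={b2,b5}
  DF(b4)={b2}
  DF(b5)={b5,b8}
  DF(b6)=∅
  DF(b7)={b5,b8}
  DF(b8)=∅

φ for s: defs {b6,b7}
  DF⁺ = {b5,b8}

Answer: ["b5", "b8"]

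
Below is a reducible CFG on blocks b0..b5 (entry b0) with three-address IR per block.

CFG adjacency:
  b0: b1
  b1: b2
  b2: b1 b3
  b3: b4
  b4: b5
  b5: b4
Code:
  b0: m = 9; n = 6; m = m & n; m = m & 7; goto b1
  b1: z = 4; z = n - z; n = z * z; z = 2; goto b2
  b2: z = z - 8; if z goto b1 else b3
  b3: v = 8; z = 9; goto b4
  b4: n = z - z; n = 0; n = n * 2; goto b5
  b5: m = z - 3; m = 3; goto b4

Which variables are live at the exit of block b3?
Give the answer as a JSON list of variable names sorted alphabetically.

Block summaries:
  b0: {m,n} / ∅
  b1: {n,z} / {n}
  b2: {z} / {z}
  b3: {v,z} / ∅
  b4: {n} / {z}
  b5: {m} / {z}

Liveness:
  b0: in=∅ out={n}
  b1: in={n} out={n,z}
  b2: in={n,z} out={n}
  b3: in=∅ out={z}
  b4: in={z} out={z}
  b5: in={z} out={z}

live-out(b3) = ["z"]

Answer: ["z"]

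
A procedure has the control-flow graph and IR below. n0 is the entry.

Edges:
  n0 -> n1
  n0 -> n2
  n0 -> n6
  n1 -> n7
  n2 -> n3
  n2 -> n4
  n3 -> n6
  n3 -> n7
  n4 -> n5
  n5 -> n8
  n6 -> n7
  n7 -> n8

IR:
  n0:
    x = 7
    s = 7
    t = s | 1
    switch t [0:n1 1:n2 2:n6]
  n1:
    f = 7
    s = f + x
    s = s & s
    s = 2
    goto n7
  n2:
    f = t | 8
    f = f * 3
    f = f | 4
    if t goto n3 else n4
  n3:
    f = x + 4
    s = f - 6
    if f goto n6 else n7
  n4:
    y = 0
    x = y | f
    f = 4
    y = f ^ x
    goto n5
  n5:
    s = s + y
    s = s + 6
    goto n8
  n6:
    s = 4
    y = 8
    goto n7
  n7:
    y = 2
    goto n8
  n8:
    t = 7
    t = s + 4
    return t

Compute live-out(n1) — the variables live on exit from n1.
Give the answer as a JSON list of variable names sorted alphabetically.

Answer: ["s"]

Analysis:
def/use:
  n0: {s,t,x} / ∅
  n1: {f,s} / {x}
  n2: {f} / {t}
  n3: {f,s} / {x}
  n4: {f,x,y} / {f}
  n5: {s} / {s,y}
  n6: {s,y} / ∅
  n7: {y} / ∅
  n8: {t} / {s}

Backward fixpoint:
  n0 li=∅ lo={s,t,x}
  n1 li={x} lo={s}
  n2 li={s,t,x} lo={f,s,x}
  n3 li={x} lo={s}
  n4 li={f,s} lo={s,y}
  n5 li={s,y} lo={s}
  n6 li=∅ lo={s}
  n7 li={s} lo={s}
  n8 li={s} lo=∅

live-out(n1) = ["s"]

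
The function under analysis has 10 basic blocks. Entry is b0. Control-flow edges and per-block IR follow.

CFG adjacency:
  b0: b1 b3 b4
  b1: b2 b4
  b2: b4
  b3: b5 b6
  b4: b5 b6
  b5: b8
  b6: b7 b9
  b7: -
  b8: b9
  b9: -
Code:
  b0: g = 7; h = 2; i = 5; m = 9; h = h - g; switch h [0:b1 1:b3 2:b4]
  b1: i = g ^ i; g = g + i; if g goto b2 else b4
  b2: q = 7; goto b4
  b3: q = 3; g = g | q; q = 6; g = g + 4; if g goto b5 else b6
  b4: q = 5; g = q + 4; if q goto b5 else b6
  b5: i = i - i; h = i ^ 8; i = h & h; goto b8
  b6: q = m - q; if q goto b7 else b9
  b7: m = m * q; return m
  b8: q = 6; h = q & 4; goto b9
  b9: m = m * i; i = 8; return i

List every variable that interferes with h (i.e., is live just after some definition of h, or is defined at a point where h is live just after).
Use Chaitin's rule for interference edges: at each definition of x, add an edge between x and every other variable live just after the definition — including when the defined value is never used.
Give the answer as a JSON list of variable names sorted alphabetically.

Per-block:
  b0: {g,h,i,m} / ∅
  b1: {g,i} / {g,i}
  b2: {q} / ∅
  b3: {g,q} / {g}
  b4: {g,q} / ∅
  b5: {h,i} / {i}
  b6: {q} / {m,q}
  b7: {m} / {m,q}
  b8: {h,q} / ∅
  b9: {i,m} / {i,m}

Live sets:
  b0 li=∅ lo={g,i,m}
  b1 li={g,i,m} lo={i,m}
  b2 li={i,m} lo={i,m}
  b3 li={g,i,m} lo={i,m,q}
  b4 li={i,m} lo={i,m,q}
  b5 li={i,m} lo={i,m}
  b6 li={i,m,q} lo={i,m,q}
  b7 li={m,q} lo=∅
  b8 li={i,m} lo={i,m}
  b9 li={i,m} lo=∅

Interference:
  g: {h,i,m,q}
  h: {g,i,m}
  i: {g,h,m,q}
  m: {g,h,i,q}
  q: {g,i,m}

N(h) = ["g", "i", "m"]

Answer: ["g", "i", "m"]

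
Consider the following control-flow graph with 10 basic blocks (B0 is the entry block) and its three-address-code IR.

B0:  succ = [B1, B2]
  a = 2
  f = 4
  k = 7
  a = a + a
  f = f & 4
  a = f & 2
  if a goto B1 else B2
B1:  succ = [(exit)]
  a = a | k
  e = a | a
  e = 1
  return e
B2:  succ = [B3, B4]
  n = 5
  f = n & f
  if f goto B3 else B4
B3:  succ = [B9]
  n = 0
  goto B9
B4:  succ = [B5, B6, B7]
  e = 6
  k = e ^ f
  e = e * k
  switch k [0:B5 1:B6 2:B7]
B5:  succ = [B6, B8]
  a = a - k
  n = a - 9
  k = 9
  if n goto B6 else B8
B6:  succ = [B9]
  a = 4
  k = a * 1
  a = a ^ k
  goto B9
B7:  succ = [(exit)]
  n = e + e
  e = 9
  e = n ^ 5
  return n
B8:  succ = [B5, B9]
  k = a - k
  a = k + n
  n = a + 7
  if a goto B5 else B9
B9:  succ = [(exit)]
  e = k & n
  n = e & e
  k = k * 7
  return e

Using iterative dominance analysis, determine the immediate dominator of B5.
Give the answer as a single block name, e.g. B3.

Answer: B4

Analysis:
idom tree: B1←B0 B2←B0 B3←B2 B4←B2 B5←B4 B6←B4 B7←B4 B8←B5 B9←B2
Join-block Dom:
  B5: preds {B4,B8}: {B0,B2,B4} ∩ {B0,B2,B4,B5,B8} = {B0,B2,B4}; idom=B4
  B6: preds {B4,B5}: {B0,B2,B4} ∩ {B0,B2,B4,B5} = {B0,B2,B4}; idom=B4
  B9: preds {B3,B6,B8}: {B0,B2,B3} ∩ {B0,B2,B4,B6} ∩ {B0,B2,B4,B5,B8} = {B0,B2}; idom=B2

idom(B5) = B4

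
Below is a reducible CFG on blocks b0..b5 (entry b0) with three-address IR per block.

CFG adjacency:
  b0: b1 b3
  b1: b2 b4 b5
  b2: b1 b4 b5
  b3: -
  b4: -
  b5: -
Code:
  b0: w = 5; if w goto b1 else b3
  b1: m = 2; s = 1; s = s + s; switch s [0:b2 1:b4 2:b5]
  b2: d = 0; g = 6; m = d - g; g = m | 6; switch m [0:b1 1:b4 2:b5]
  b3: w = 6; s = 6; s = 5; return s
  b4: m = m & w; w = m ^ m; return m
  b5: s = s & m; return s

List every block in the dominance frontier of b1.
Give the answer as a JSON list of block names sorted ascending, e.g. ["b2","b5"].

Answer: ["b1"]

Derivation:
idom tree: b1←b0 b2←b1 b3←b0 b4←b1 b5←b1
Dom∩ at merges:
  b1: preds {b0,b2}: {b0} ∩ {b0,b1,b2} = {b0}; idom=b0
  b4: preds {b1,b2}: {b0,b1} ∩ {b0,b1,b2} = {b0,b1}; idom=b1
  b5: preds {b1,b2}: {b0,b1} ∩ {b0,b1,b2} = {b0,b1}; idom=b1

DF derivation:
  join b1 pred b0: · stop@b0
  join b1 pred b2: b2→b1 stop@b0
  join b4 pred b1: · stop@b1
  join b4 pred b2: b2 stop@b1
  join b5 pred b1: · stop@b1
  join b5 pred b2: b2 stop@b1
  b0: DF=∅
  b1: DF={b1}
  b2: DF={b1,b4,b5}
  b3: DF=∅
  b4: DF=∅
  b5: DF=∅

DF(b1) = ["b1"]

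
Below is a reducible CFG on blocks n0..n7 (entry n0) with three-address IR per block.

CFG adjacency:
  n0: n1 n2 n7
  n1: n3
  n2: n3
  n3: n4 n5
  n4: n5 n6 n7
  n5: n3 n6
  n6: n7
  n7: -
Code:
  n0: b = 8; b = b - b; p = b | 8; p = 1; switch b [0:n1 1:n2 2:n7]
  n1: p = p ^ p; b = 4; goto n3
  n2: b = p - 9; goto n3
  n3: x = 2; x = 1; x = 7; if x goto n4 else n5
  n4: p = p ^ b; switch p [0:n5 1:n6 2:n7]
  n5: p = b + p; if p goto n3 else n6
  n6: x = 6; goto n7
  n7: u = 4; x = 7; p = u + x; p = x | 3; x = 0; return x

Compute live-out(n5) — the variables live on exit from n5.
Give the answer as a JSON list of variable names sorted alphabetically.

Answer: ["b", "p"]

Analysis:
def/use:
  n0 def {b,p} use ∅
  n1 def {b,p} use {p}
  n2 def {b} use {p}
  n3 def {x} use ∅
  n4 def {p} use {b,p}
  n5 def {p} use {b,p}
  n6 def {x} use ∅
  n7 def {p,u,x} use ∅

Backward fixpoint:
  n0: in=∅ out={p}
  n1: in={p} out={b,p}
  n2: in={p} out={b,p}
  n3: in={b,p} out={b,p}
  n4: in={b,p} out={b,p}
  n5: in={b,p} out={b,p}
  n6: in=∅ out=∅
  n7: in=∅ out=∅

live-out(n5) = ["b", "p"]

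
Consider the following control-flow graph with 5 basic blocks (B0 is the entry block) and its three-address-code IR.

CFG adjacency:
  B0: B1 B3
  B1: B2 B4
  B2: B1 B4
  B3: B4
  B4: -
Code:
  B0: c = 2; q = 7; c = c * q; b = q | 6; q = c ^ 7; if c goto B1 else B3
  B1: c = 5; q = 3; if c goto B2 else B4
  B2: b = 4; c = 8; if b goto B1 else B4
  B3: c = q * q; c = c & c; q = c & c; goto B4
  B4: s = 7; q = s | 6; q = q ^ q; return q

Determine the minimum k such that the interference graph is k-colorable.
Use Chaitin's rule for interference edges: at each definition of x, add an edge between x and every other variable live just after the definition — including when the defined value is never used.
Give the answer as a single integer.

Per-block:
  B0 def {b,c,q} use ∅
  B1 def {c,q} use ∅
  B2 def {b,c} use ∅
  B3 def {c,q} use {q}
  B4 def {q,s} use ∅

Liveness:
  live B0: ∅→{q}
  live B1: ∅→∅
  live B2: ∅→∅
  live B3: {q}→∅
  live B4: ∅→∅

Interfere edges:
  b↔{c}
  c↔{b,q}
  q↔{c}
  s↔∅

Chromatic number:
  lower bound: {b,c} mutually conflict ⇒ χ ≥ 2
  assign b→r1 c→r0 q→r1 s→r0 — no edge inside a register ⇒ χ ≤ 2
  χ = 2

Answer: 2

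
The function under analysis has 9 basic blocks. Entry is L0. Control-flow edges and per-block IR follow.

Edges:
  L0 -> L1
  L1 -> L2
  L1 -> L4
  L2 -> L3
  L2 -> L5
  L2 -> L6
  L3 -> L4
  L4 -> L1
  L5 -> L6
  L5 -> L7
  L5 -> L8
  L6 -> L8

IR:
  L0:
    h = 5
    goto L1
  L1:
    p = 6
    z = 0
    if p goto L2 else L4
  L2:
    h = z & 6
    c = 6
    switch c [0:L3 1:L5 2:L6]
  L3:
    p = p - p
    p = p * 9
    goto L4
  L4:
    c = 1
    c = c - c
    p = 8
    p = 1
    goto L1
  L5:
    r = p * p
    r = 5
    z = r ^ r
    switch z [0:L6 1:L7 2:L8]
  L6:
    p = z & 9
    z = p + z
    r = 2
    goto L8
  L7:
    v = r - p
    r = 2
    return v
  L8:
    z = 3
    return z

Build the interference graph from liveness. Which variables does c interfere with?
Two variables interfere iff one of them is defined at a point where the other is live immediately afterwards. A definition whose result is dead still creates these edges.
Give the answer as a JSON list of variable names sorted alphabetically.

Answer: ["p", "z"]

Working:
Block summaries:
  L0: {h} / ∅
  L1: {p,z} / ∅
  L2: {c,h} / {z}
  L3: {p} / {p}
  L4: {c,p} / ∅
  L5: {r,z} / {p}
  L6: {p,r,z} / {z}
  L7: {r,v} / {p,r}
  L8: {z} / ∅

Backward fixpoint:
  L0: in=∅ out=∅
  L1: in=∅ out={p,z}
  L2: in={p,z} out={p,z}
  L3: in={p} out=∅
  L4: in=∅ out=∅
  L5: in={p} out={p,r,z}
  L6: in={z} out=∅
  L7: in={p,r} out=∅
  L8: in=∅ out=∅

Interfere edges:
  c↔{p,z}
  h↔{p,z}
  p↔{c,h,r,z}
  r↔{p,v,z}
  v↔{r}
  z↔{c,h,p,r}

N(c) = ["p", "z"]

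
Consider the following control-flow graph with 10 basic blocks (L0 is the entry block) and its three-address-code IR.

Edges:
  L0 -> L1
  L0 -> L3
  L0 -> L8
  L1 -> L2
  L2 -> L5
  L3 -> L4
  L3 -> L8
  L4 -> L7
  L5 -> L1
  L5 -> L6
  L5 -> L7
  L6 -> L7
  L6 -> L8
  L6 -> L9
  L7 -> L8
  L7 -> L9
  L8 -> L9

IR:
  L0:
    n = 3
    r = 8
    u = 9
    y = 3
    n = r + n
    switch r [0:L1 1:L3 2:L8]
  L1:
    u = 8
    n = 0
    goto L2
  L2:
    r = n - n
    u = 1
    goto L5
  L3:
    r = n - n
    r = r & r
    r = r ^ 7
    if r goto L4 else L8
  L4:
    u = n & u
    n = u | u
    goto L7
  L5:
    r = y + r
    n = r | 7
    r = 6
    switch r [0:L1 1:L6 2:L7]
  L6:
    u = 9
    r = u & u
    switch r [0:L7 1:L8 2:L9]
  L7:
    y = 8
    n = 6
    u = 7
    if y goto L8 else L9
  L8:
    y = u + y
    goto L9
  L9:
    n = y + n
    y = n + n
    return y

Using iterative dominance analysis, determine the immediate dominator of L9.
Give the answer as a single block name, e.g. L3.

Answer: L0

Analysis:
idom tree: L1←L0 L2←L1 L3←L0 L4←L3 L5←L2 L6←L5 L7←L0 L8←L0 L9←L0
Dom∩ at merges:
  L1: preds {L0,L5}: {L0} ∩ {L0,L1,L2,L5} = {L0}; idom=L0
  L7: preds {L4,L5,L6}: {L0,L3,L4} ∩ {L0,L1,L2,L5} ∩ {L0,L1,L2,L5,L6} = {L0}; idom=L0
  L8: preds {L0,L3,L6,L7}: {L0} ∩ {L0,L3} ∩ {L0,L1,L2,L5,L6} ∩ {L0,L7} = {L0}; idom=L0
  L9: preds {L6,L7,L8}: {L0,L1,L2,L5,L6} ∩ {L0,L7} ∩ {L0,L8} = {L0}; idom=L0

idom(L9) = L0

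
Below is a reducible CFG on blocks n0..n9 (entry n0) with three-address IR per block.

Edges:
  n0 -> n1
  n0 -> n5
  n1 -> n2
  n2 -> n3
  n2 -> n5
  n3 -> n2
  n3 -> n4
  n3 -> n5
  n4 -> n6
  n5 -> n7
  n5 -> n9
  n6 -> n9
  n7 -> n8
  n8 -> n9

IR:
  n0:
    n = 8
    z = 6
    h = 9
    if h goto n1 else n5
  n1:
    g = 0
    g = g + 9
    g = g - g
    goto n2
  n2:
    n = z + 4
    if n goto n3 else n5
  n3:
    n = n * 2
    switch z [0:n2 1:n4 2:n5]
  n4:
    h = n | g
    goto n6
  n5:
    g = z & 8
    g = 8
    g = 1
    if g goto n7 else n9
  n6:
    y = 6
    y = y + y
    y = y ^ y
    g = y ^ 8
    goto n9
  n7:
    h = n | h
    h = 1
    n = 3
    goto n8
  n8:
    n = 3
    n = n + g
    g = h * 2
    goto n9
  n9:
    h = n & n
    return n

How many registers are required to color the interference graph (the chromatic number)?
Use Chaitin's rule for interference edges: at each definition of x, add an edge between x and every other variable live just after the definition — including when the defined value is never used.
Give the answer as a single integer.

Block summaries:
  n0 def {h,n,z} use ∅
  n1 def {g} use ∅
  n2 def {n} use {z}
  n3 def {n} use {n,z}
  n4 def {h} use {g,n}
  n5 def {g} use {z}
  n6 def {g,y} use ∅
  n7 def {h,n} use {h,n}
  n8 def {g,n} use {g,h}
  n9 def {h} use {n}

Backward fixpoint:
  live n0: ∅→{h,n,z}
  live n1: {h,z}→{g,h,z}
  live n2: {g,h,z}→{g,h,n,z}
  live n3: {g,h,n,z}→{g,h,n,z}
  live n4: {g,n}→{n}
  live n5: {h,n,z}→{g,h,n}
  live n6: {n}→{n}
  live n7: {g,h,n}→{g,h}
  live n8: {g,h}→{n}
  live n9: {n}→∅

Conflict graph:
  g↔{h,n,z}
  h↔{g,n,z}
  n↔{g,h,y,z}
  y↔{n}
  z↔{g,h,n}

Registers:
  lower bound: {g,h,n,z} mutually conflict ⇒ χ ≥ 4
  assign g→R1 h→R2 n→R0 y→R1 z→R3 — no edge inside a register ⇒ χ ≤ 4
  χ = 4

Answer: 4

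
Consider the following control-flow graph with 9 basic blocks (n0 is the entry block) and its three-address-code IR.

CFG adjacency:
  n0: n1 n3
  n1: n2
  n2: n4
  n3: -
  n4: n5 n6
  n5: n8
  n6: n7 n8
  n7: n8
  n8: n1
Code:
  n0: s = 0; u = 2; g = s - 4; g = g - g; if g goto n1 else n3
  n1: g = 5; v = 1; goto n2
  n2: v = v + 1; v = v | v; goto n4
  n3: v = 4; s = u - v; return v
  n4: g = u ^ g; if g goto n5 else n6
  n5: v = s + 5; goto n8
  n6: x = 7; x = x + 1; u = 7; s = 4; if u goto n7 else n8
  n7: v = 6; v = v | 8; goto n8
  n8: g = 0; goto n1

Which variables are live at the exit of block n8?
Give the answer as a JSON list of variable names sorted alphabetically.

Block summaries:
  n0: def={g,s,u} ue=∅
  n1: def={g,v} ue=∅
  n2: def={v} ue={v}
  n3: def={s,v} ue={u}
  n4: def={g} ue={g,u}
  n5: def={v} ue={s}
  n6: def={s,u,x} ue=∅
  n7: def={v} ue=∅
  n8: def={g} ue=∅

Live sets:
  live n0: ∅→{s,u}
  live n1: {s,u}→{g,s,u,v}
  live n2: {g,s,u,v}→{g,s,u}
  live n3: {u}→∅
  live n4: {g,s,u}→{s,u}
  live n5: {s,u}→{s,u}
  live n6: ∅→{s,u}
  live n7: {s,u}→{s,u}
  live n8: {s,u}→{s,u}

live-out(n8) = ["s", "u"]

Answer: ["s", "u"]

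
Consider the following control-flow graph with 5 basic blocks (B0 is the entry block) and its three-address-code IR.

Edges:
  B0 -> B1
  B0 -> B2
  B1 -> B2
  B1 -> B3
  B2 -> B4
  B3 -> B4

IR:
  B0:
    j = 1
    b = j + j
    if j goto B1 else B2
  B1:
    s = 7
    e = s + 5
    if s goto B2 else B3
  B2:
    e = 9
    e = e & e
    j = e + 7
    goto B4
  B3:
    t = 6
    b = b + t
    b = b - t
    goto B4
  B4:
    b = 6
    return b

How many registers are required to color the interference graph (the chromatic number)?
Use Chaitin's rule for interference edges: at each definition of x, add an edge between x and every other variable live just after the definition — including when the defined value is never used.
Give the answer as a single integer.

def/use:
  B0: def={b,j} ue=∅
  B1: def={e,s} ue=∅
  B2: def={e,j} ue=∅
  B3: def={b,t} ue={b}
  B4: def={b} ue=∅

Liveness:
  B0: in=∅ out={b}
  B1: in={b} out={b}
  B2: in=∅ out=∅
  B3: in={b} out=∅
  B4: in=∅ out=∅

Interference:
  b↔{e,j,s,t}
  e↔{b,s}
  j↔{b}
  s↔{b,e}
  t↔{b}

Chromatic number:
  clique {b,e,s} ⇒ need ≥ 3
  3-colouring: R0={b}  R1={e,j,t}  R2={s}
  χ = 3

Answer: 3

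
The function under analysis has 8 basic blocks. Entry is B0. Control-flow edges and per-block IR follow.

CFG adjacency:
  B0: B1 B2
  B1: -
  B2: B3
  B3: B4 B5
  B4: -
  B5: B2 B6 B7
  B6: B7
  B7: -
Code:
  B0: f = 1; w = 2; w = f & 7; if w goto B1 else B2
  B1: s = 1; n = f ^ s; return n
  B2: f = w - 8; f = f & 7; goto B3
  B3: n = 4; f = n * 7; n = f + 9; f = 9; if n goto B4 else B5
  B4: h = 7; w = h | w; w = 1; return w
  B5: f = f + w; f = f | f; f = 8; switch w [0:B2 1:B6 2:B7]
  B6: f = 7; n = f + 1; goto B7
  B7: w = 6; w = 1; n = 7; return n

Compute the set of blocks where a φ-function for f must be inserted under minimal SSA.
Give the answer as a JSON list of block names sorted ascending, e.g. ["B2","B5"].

Answer: ["B2", "B7"]

Working:
idom tree: B1←B0 B2←B0 B3←B2 B4←B3 B5←B3 B6←B5 B7←B5
Dom∩ at merges:
  B2: preds {B0,B5}: {B0} ∩ {B0,B2,B3,B5} = {B0}; idom=B0
  B7: preds {B5,B6}: {B0,B2,B3,B5} ∩ {B0,B2,B3,B5,B6} = {B0,B2,B3,B5}; idom=B5

DF derivation:
  join B2 pred B0: · stop@B0
  join B2 pred B5: B5→B3→B2 stop@B0
  join B7 pred B5: · stop@B5
  join B7 pred B6: B6 stop@B5
  DF(B0)=∅
  DF(B1)=∅
  DF(B2)={B2}
  DF(B3)={B2}
  DF(B4)=∅
  DF(B5)={B2}
  DF(B6)={B7}
  DF(B7)=∅

φ for f: defs {B0,B2,B3,B5,B6}
  DF⁺ = {B2,B7}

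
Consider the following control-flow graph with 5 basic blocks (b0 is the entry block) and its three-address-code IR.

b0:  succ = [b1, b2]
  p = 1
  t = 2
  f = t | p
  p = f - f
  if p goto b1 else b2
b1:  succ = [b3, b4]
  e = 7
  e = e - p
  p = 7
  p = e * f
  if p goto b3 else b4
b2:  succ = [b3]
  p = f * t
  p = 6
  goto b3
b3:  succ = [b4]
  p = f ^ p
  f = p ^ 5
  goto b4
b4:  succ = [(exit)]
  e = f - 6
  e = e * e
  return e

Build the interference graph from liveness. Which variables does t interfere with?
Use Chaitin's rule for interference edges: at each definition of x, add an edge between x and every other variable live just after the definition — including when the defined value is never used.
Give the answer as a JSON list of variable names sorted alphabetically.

Block summaries:
  b0: def={f,p,t} ue=∅
  b1: def={e,p} ue={f,p}
  b2: def={p} ue={f,t}
  b3: def={f,p} ue={f,p}
  b4: def={e} ue={f}

Live sets:
  live b0: ∅→{f,p,t}
  live b1: {f,p}→{f,p}
  live b2: {f,t}→{f,p}
  live b3: {f,p}→{f}
  live b4: {f}→∅

Interference:
  e — {f,p}
  f — {e,p,t}
  p — {e,f,t}
  t — {f,p}

N(t) = ["f", "p"]

Answer: ["f", "p"]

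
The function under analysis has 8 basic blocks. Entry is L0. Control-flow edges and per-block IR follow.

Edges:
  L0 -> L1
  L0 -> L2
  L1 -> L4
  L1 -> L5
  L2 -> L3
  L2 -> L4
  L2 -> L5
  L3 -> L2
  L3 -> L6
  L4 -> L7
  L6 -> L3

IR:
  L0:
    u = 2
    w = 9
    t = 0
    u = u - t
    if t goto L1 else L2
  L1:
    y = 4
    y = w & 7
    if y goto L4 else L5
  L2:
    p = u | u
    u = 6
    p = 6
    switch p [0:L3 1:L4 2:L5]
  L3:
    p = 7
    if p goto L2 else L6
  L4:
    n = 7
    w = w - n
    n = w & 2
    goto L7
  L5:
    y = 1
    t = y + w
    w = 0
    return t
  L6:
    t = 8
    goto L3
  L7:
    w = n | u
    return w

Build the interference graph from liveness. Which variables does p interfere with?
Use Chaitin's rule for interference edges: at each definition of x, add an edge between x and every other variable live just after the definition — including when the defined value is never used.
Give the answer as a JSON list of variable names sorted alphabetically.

Answer: ["u", "w"]

Working:
Block summaries:
  L0 def {t,u,w} use ∅
  L1 def {y} use {w}
  L2 def {p,u} use {u}
  L3 def {p} use ∅
  L4 def {n,w} use {w}
  L5 def {t,w,y} use {w}
  L6 def {t} use ∅
  L7 def {w} use {n,u}

Liveness:
  L0 li=∅ lo={u,w}
  L1 li={u,w} lo={u,w}
  L2 li={u,w} lo={u,w}
  L3 li={u,w} lo={u,w}
  L4 li={u,w} lo={n,u}
  L5 li={w} lo=∅
  L6 li={u,w} lo={u,w}
  L7 li={n,u} lo=∅

Conflict graph:
  n↔{u,w}
  p↔{u,w}
  t↔{u,w}
  u↔{n,p,t,w,y}
  w↔{n,p,t,u,y}
  y↔{u,w}

N(p) = ["u", "w"]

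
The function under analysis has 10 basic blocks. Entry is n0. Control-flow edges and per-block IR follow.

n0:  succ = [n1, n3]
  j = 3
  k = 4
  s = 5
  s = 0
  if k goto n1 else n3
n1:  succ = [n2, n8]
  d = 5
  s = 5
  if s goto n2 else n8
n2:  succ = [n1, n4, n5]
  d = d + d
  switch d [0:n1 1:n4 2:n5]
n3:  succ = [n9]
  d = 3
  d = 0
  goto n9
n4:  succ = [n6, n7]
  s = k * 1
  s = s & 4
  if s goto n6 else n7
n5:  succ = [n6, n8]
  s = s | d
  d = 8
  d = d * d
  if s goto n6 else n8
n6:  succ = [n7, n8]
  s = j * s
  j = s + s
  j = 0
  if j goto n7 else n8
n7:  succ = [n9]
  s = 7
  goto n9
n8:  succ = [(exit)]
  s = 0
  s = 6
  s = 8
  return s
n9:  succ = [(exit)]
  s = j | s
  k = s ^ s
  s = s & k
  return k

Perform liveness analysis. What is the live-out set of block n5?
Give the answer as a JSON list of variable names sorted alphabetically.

Per-block:
  n0: def={j,k,s} ue=∅
  n1: def={d,s} ue=∅
  n2: def={d} ue={d}
  n3: def={d} ue=∅
  n4: def={s} ue={k}
  n5: def={d,s} ue={d,s}
  n6: def={j,s} ue={j,s}
  n7: def={s} ue=∅
  n8: def={s} ue=∅
  n9: def={k,s} ue={j,s}

Backward fixpoint:
  n0 li=∅ lo={j,k,s}
  n1 li={j,k} lo={d,j,k,s}
  n2 li={d,j,k,s} lo={d,j,k,s}
  n3 li={j,s} lo={j,s}
  n4 li={j,k} lo={j,s}
  n5 li={d,j,s} lo={j,s}
  n6 li={j,s} lo={j}
  n7 li={j} lo={j,s}
  n8 li=∅ lo=∅
  n9 li={j,s} lo=∅

live-out(n5) = ["j", "s"]

Answer: ["j", "s"]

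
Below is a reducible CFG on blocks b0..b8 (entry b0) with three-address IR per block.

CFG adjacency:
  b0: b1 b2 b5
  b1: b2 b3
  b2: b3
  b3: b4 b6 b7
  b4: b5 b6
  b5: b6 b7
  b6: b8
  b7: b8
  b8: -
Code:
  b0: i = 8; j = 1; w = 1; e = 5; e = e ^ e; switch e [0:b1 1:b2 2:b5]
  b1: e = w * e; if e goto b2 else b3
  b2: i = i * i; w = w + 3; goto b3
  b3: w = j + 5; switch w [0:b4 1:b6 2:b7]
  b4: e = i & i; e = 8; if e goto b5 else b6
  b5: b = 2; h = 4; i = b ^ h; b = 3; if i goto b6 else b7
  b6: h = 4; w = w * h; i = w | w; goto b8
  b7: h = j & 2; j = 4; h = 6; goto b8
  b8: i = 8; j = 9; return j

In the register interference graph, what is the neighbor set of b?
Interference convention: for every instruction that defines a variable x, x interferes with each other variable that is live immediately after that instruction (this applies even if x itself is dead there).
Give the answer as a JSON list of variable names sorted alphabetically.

Answer: ["h", "i", "j", "w"]

Derivation:
Per-block:
  b0: def={e,i,j,w} ue=∅
  b1: def={e} ue={e,w}
  b2: def={i,w} ue={i,w}
  b3: def={w} ue={j}
  b4: def={e} ue={i}
  b5: def={b,h,i} ue=∅
  b6: def={h,i,w} ue={w}
  b7: def={h,j} ue={j}
  b8: def={i,j} ue=∅

Backward fixpoint:
  b0: in=∅ out={e,i,j,w}
  b1: in={e,i,j,w} out={i,j,w}
  b2: in={i,j,w} out={i,j}
  b3: in={i,j} out={i,j,w}
  b4: in={i,j,w} out={j,w}
  b5: in={j,w} out={j,w}
  b6: in={w} out=∅
  b7: in={j} out=∅
  b8: in=∅ out=∅

Interference:
  b↔{h,i,j,w}
  e↔{i,j,w}
  h↔{b,j,w}
  i↔{b,e,j,w}
  j↔{b,e,h,i,w}
  w↔{b,e,h,i,j}

N(b) = ["h", "i", "j", "w"]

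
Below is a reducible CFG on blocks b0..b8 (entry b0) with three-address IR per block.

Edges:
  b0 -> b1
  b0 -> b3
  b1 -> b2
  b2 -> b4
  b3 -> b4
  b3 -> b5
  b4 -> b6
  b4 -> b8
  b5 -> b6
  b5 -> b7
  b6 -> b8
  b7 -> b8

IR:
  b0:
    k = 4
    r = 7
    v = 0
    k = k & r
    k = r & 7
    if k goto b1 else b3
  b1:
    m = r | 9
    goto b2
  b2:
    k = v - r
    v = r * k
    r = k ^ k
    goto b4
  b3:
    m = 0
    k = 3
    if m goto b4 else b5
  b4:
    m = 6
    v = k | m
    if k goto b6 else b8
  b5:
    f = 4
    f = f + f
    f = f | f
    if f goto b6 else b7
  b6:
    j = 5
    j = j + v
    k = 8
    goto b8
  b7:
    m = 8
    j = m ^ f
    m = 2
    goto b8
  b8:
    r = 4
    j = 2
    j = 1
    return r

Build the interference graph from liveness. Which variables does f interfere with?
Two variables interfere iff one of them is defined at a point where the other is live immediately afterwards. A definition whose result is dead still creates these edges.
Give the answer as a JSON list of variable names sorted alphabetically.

Per-block:
  b0: {k,r,v} / ∅
  b1: {m} / {r}
  b2: {k,r,v} / {r,v}
  b3: {k,m} / ∅
  b4: {m,v} / {k}
  b5: {f} / ∅
  b6: {j,k} / {v}
  b7: {j,m} / {f}
  b8: {j,r} / ∅

Liveness:
  live b0: ∅→{r,v}
  live b1: {r,v}→{r,v}
  live b2: {r,v}→{k}
  live b3: {v}→{k,v}
  live b4: {k}→{v}
  live b5: {v}→{f,v}
  live b6: {v}→∅
  live b7: {f}→∅
  live b8: ∅→∅

Conflict graph:
  f↔{m,v}
  j↔{r,v}
  k↔{m,r,v}
  m↔{f,k,r,v}
  r↔{j,k,m,v}
  v↔{f,j,k,m,r}

N(f) = ["m", "v"]

Answer: ["m", "v"]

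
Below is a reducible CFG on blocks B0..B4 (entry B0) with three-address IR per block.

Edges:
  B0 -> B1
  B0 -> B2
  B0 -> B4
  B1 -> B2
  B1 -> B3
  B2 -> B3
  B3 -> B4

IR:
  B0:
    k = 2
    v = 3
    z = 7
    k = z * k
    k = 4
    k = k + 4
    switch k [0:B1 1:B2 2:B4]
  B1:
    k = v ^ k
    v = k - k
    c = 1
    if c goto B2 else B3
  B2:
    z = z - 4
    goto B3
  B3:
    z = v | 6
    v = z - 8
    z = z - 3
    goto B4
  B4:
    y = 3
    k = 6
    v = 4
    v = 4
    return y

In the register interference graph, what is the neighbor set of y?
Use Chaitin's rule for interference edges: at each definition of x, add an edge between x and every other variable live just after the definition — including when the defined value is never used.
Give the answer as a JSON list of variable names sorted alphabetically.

Answer: ["k", "v"]

Working:
Per-block:
  B0 def {k,v,z} use ∅
  B1 def {c,k,v} use {k,v}
  B2 def {z} use {z}
  B3 def {v,z} use {v}
  B4 def {k,v,y} use ∅

Liveness:
  live B0: ∅→{k,v,z}
  live B1: {k,v,z}→{v,z}
  live B2: {v,z}→{v}
  live B3: {v}→∅
  live B4: ∅→∅

Interfere edges:
  c: {v,z}
  k: {v,y,z}
  v: {c,k,y,z}
  y: {k,v}
  z: {c,k,v}

N(y) = ["k", "v"]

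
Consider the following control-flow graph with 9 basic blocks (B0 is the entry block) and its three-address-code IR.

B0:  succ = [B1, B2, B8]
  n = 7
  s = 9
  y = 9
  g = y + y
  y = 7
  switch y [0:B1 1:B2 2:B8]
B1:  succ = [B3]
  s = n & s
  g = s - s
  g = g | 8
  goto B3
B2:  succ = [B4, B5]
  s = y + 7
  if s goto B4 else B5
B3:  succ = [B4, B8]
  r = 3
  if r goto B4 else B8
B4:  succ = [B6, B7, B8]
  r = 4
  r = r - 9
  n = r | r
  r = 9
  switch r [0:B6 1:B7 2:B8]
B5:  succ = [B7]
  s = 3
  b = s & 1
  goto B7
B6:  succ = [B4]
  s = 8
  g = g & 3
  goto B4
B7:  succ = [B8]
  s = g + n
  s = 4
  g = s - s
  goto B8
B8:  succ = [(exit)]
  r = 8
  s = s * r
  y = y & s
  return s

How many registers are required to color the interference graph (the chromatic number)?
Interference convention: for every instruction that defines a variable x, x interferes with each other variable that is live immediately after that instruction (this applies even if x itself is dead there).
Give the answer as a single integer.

Per-block:
  B0: {g,n,s,y} / ∅
  B1: {g,s} / {n,s}
  B2: {s} / {y}
  B3: {r} / ∅
  B4: {n,r} / ∅
  B5: {b,s} / ∅
  B6: {g,s} / {g}
  B7: {g,s} / {g,n}
  B8: {r,s,y} / {s,y}

Liveness:
  live B0: ∅→{g,n,s,y}
  live B1: {n,s,y}→{g,s,y}
  live B2: {g,n,y}→{g,n,s,y}
  live B3: {g,s,y}→{g,s,y}
  live B4: {g,s,y}→{g,n,s,y}
  live B5: {g,n,y}→{g,n,y}
  live B6: {g,y}→{g,s,y}
  live B7: {g,n,y}→{s,y}
  live B8: {s,y}→∅

Interference:
  b↔{g,n,y}
  g↔{b,n,r,s,y}
  n↔{b,g,r,s,y}
  r↔{g,n,s,y}
  s↔{g,n,r,y}
  y↔{b,g,n,r,s}

Chromatic number:
  lower bound: {g,n,r,s,y} mutually conflict ⇒ χ ≥ 5
  assign b→r3 g→r0 n→r1 r→r3 s→r4 y→r2 — no edge inside a register ⇒ χ ≤ 5
  χ = 5

Answer: 5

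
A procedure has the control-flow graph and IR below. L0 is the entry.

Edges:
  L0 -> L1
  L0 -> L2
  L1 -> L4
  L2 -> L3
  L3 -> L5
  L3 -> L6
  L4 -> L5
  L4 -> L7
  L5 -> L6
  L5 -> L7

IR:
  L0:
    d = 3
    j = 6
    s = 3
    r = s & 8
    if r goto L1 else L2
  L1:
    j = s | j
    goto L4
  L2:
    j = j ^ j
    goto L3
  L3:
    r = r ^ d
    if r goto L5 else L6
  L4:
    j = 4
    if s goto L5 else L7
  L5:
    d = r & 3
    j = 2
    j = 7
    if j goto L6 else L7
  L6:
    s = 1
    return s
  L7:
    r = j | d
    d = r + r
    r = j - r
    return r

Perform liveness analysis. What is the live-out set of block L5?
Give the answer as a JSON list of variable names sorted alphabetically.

Block summaries:
  L0: {d,j,r,s} / ∅
  L1: {j} / {j,s}
  L2: {j} / {j}
  L3: {r} / {d,r}
  L4: {j} / {s}
  L5: {d,j} / {r}
  L6: {s} / ∅
  L7: {d,r} / {d,j}

Live sets:
  live L0: ∅→{d,j,r,s}
  live L1: {d,j,r,s}→{d,r,s}
  live L2: {d,j,r}→{d,r}
  live L3: {d,r}→{r}
  live L4: {d,r,s}→{d,j,r}
  live L5: {r}→{d,j}
  live L6: ∅→∅
  live L7: {d,j}→∅

live-out(L5) = ["d", "j"]

Answer: ["d", "j"]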